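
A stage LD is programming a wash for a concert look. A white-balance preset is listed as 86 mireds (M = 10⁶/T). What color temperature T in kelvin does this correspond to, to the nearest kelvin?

T = 10⁶ / 86 = 11627.91 K → 11628 K.

11628 K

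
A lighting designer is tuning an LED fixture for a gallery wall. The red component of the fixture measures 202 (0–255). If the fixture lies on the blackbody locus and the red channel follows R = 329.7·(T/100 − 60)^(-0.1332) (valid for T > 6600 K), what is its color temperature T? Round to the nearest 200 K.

(t − 60)^(-0.1332) = 202/329.7 = 0.61268.
t − 60 = 0.61268^(1/-0.1332) = 0.61268^(-7.508) = 39.569, so t = 99.569.
T = 100·t = 9957 K → 10000 K to the nearest 200 K.

10000 K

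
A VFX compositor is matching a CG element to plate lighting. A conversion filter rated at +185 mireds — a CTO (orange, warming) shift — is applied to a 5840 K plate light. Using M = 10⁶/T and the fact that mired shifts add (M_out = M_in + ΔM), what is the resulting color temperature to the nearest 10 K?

2810 K

M_in = 10⁶/5840 = 171.23 mireds.
M_out = 171.23 + (+185) = 356.23 mireds.
T_out = 10⁶/356.23 = 2807.2 K → 2810 K.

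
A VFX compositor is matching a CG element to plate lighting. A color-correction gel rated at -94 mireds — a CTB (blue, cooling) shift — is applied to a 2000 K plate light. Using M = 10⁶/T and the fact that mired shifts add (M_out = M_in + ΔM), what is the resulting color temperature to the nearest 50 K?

M_in = 10⁶/2000 = 500.00 mireds.
M_out = 500.00 + (-94) = 406.00 mireds.
T_out = 10⁶/406.00 = 2463.1 K → 2450 K.

2450 K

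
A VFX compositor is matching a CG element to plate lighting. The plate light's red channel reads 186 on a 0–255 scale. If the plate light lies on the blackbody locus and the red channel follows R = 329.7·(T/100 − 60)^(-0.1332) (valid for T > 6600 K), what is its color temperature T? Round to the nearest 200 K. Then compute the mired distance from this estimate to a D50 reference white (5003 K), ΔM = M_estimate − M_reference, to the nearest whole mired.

(t − 60)^(-0.1332) = 186/329.7 = 0.56415.
t − 60 = 0.56415^(1/-0.1332) = 0.56415^(-7.508) = 73.521, so t = 133.521.
T = 100·t = 13352 K → 13400 K to the nearest 200 K.
M_estimate = 10⁶/13400 = 74.63; M_reference = 10⁶/5003 = 199.88.
ΔM = 74.63 − 199.88 = -125.25 → -125 mireds.

-125 mireds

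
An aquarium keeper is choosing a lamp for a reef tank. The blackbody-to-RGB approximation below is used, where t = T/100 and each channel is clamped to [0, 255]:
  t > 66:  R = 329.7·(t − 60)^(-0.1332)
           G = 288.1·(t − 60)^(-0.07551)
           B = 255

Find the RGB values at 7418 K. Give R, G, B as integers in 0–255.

R=232, G=236, B=255

t = 7418/100 = 74.18; the t > 66 branch applies.
R = 329.7·(74.18 − 60)^(-0.1332) = 329.7·14.18^(-0.1332) = 329.7·0.70242 = 231.588.
G = 288.1·(74.18 − 60)^(-0.07551) = 288.1·14.18^(-0.07551) = 288.1·0.81853 = 235.820.
B = 255 by definition for t > 66.
Rounded: (232, 236, 255).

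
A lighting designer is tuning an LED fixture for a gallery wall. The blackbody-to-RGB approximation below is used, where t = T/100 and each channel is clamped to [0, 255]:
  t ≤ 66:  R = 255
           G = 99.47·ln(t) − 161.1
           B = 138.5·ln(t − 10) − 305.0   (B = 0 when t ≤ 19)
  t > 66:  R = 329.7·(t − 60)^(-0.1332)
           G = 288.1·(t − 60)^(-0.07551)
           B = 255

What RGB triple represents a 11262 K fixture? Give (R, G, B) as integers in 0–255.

t = 11262/100 = 112.62; the t > 66 branch applies.
R = 329.7·(112.62 − 60)^(-0.1332) = 329.7·52.62^(-0.1332) = 329.7·0.58985 = 194.474.
G = 288.1·(112.62 − 60)^(-0.07551) = 288.1·52.62^(-0.07551) = 288.1·0.74137 = 213.589.
B = 255 by definition for t > 66.
Rounded: (194, 214, 255).

(194, 214, 255)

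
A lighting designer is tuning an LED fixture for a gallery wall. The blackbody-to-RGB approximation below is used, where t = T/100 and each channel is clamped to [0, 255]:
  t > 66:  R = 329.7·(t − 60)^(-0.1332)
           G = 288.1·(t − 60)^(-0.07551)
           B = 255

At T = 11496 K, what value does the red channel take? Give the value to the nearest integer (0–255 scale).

193

t = 11496/100 = 114.96; the t > 66 branch applies.
R = 329.7·(114.96 − 60)^(-0.1332) = 329.7·54.96^(-0.1332) = 329.7·0.58644 = 193.350.
Rounded: 193.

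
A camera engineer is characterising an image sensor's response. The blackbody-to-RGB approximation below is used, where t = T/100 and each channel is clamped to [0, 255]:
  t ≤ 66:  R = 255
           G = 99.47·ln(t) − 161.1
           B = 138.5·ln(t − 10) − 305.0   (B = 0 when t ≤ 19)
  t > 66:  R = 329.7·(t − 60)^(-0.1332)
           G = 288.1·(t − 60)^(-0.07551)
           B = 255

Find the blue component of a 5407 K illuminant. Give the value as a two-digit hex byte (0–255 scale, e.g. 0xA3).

0xDB

t = 5407/100 = 54.07; the t ≤ 66 branch applies.
B = 138.5·ln(54.07 − 10) − 305.0 = 138.5·ln 44.07 − 305.0 = 138.5·3.7858 − 305.0 = 219.330.
Rounded: 219; in hex, 0xDB.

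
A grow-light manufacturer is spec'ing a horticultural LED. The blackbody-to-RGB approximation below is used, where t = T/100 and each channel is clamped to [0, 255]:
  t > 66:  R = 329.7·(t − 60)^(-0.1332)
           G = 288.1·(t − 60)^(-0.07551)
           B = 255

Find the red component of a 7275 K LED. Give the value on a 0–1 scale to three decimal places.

0.921

t = 7275/100 = 72.75; the t > 66 branch applies.
R = 329.7·(72.75 − 60)^(-0.1332) = 329.7·12.75^(-0.1332) = 329.7·0.71244 = 234.890.
On a 0–1 scale: 234.890/255 = 0.9211 → 0.921.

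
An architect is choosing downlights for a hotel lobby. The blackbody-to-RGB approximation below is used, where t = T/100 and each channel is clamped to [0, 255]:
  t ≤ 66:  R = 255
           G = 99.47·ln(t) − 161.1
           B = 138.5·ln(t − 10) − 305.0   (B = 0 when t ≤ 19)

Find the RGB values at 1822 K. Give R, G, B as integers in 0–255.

t = 1822/100 = 18.22; the t ≤ 66 branch applies.
R = 255 by definition for t ≤ 66.
G = 99.47·ln 18.22 − 161.1 = 99.47·2.9025 − 161.1 = 127.614.
t = 18.22 ≤ 19, so B = 0.
Rounded: (255, 128, 0).

R=255, G=128, B=0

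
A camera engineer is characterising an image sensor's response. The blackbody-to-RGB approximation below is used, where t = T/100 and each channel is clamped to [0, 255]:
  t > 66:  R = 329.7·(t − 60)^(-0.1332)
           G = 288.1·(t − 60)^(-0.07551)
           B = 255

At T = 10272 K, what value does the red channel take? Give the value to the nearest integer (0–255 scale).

200

t = 10272/100 = 102.72; the t > 66 branch applies.
R = 329.7·(102.72 − 60)^(-0.1332) = 329.7·42.72^(-0.1332) = 329.7·0.60646 = 199.949.
Rounded: 200.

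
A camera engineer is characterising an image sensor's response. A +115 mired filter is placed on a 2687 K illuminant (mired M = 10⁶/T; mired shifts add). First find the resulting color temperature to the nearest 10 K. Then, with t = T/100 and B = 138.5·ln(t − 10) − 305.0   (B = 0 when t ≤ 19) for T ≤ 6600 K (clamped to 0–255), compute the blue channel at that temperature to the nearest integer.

M_in = 10⁶/2687 = 372.16; M_out = 372.16 + (+115) = 487.16.
T_out = 10⁶/487.16 = 2052.7 K → 2050 K; t = 20.5.
B = 138.5·ln(20.5 − 10) − 305.0 = 138.5·ln 10.5 − 305.0 = 138.5·2.3514 − 305.0 = 20.665.
Rounded: 21.

21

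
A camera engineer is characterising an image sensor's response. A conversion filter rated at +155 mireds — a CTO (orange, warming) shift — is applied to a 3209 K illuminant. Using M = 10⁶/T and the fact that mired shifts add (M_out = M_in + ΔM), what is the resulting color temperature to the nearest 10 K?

2140 K

M_in = 10⁶/3209 = 311.62 mireds.
M_out = 311.62 + (+155) = 466.62 mireds.
T_out = 10⁶/466.62 = 2143.1 K → 2140 K.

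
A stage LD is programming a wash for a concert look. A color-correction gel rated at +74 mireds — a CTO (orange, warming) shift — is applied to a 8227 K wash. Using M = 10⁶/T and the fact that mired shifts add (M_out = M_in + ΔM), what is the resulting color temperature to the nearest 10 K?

5110 K

M_in = 10⁶/8227 = 121.55 mireds.
M_out = 121.55 + (+74) = 195.55 mireds.
T_out = 10⁶/195.55 = 5113.8 K → 5110 K.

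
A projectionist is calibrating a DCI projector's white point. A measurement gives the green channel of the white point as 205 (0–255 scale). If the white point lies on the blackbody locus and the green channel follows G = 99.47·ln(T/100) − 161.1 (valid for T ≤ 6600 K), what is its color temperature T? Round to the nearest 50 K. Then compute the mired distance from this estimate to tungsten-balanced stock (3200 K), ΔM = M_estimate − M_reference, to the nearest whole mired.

ln t = (205 + 161.1) / 99.47 = 3.6805.
t = e^3.6805 = 39.666.
T = 100·t = 3967 K → 3950 K to the nearest 50 K.
M_estimate = 10⁶/3950 = 253.16; M_reference = 10⁶/3200 = 312.50.
ΔM = 253.16 − 312.50 = -59.34 → -59 mireds.

-59 mireds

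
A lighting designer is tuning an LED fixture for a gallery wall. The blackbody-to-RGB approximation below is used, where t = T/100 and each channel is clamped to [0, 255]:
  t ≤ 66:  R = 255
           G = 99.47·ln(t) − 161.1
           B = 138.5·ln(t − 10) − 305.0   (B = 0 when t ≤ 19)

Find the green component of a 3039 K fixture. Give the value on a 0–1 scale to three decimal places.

0.700

t = 3039/100 = 30.39; the t ≤ 66 branch applies.
G = 99.47·ln 30.39 − 161.1 = 99.47·3.4141 − 161.1 = 178.502.
On a 0–1 scale: 178.502/255 = 0.7000 → 0.700.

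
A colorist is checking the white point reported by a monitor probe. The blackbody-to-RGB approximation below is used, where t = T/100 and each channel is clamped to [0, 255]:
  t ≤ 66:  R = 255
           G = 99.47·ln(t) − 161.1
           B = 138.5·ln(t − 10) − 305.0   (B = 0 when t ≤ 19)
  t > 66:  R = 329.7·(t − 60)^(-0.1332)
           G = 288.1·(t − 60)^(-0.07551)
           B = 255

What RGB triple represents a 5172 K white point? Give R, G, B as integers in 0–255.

t = 5172/100 = 51.72; the t ≤ 66 branch applies.
R = 255 by definition for t ≤ 66.
G = 99.47·ln 51.72 − 161.1 = 99.47·3.9458 − 161.1 = 231.393.
B = 138.5·ln(51.72 − 10) − 305.0 = 138.5·ln 41.72 − 305.0 = 138.5·3.7310 − 305.0 = 211.741.
Rounded: (255, 231, 212).

R=255, G=231, B=212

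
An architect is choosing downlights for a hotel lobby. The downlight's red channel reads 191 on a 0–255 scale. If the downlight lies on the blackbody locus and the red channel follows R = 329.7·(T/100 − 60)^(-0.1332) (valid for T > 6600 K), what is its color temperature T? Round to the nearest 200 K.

12000 K

(t − 60)^(-0.1332) = 191/329.7 = 0.57931.
t − 60 = 0.57931^(1/-0.1332) = 0.57931^(-7.508) = 60.245, so t = 120.245.
T = 100·t = 12025 K → 12000 K to the nearest 200 K.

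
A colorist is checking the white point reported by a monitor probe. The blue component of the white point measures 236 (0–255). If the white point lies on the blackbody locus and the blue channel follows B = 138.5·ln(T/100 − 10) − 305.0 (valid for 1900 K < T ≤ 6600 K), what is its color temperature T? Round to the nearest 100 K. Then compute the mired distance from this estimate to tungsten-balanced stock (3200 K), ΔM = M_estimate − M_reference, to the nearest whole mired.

-146 mireds

ln(t − 10) = (236 + 305.0) / 138.5 = 3.9061.
t − 10 = e^3.9061 = 49.707, so t = 59.707.
T = 100·t = 5971 K → 6000 K to the nearest 100 K.
M_estimate = 10⁶/6000 = 166.67; M_reference = 10⁶/3200 = 312.50.
ΔM = 166.67 − 312.50 = -145.83 → -146 mireds.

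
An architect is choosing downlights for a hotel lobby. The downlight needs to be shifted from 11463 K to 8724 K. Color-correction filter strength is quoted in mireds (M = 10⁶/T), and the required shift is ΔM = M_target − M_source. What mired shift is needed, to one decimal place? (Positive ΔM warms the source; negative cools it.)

+27.4 mireds

M_source = 10⁶/11463 = 87.237; M_target = 10⁶/8724 = 114.626.
ΔM = 114.626 − 87.237 = 27.389 → +27.4 mireds, a warming shift.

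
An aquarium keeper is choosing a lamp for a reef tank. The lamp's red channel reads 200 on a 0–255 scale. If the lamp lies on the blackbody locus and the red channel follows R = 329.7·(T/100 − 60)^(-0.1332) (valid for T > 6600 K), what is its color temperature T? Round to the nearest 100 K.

10300 K

(t − 60)^(-0.1332) = 200/329.7 = 0.60661.
t − 60 = 0.60661^(1/-0.1332) = 0.60661^(-7.508) = 42.638, so t = 102.638.
T = 100·t = 10264 K → 10300 K to the nearest 100 K.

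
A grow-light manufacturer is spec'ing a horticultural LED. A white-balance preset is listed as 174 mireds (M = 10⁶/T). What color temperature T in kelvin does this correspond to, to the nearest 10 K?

T = 10⁶ / 174 = 5747.13 K → 5750 K.

5750 K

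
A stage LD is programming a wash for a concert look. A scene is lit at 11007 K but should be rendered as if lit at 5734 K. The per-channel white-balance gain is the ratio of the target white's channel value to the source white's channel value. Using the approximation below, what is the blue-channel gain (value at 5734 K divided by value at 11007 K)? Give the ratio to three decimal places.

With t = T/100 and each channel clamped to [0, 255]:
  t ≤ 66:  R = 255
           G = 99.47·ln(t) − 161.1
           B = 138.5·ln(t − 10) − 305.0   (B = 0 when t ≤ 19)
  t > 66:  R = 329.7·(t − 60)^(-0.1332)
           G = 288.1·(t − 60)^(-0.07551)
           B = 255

At 11007 K (t = 110.07):
  B = 255 by definition for t > 66.
At 5734 K (t = 57.34):
  B = 138.5·ln(57.34 − 10) − 305.0 = 138.5·ln 47.34 − 305.0 = 138.5·3.8574 − 305.0 = 229.244.
Gain = 229.244 / 255.000 = 0.8990 → 0.899.

0.899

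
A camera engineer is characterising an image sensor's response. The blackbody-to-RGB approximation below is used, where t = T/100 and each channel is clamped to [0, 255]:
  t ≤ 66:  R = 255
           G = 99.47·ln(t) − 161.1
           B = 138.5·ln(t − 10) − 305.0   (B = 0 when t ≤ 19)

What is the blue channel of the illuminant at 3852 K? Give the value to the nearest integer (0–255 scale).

t = 3852/100 = 38.52; the t ≤ 66 branch applies.
B = 138.5·ln(38.52 − 10) − 305.0 = 138.5·ln 28.52 − 305.0 = 138.5·3.3506 − 305.0 = 159.059.
Rounded: 159.

159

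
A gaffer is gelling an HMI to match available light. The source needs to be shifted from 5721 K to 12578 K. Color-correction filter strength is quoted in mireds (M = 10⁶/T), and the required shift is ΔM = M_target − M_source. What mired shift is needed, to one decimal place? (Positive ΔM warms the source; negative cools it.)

M_source = 10⁶/5721 = 174.795; M_target = 10⁶/12578 = 79.504.
ΔM = 79.504 − 174.795 = -95.291 → -95.3 mireds, a cooling shift.

-95.3 mireds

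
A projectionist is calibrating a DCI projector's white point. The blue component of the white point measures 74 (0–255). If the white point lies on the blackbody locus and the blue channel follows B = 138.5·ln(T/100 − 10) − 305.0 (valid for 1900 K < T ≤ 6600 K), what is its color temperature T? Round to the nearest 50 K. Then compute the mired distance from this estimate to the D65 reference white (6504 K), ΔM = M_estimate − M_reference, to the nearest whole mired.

+238 mireds

ln(t − 10) = (74 + 305.0) / 138.5 = 2.7365.
t − 10 = e^2.7365 = 15.432, so t = 25.432.
T = 100·t = 2543 K → 2550 K to the nearest 50 K.
M_estimate = 10⁶/2550 = 392.16; M_reference = 10⁶/6504 = 153.75.
ΔM = 392.16 − 153.75 = 238.41 → +238 mireds.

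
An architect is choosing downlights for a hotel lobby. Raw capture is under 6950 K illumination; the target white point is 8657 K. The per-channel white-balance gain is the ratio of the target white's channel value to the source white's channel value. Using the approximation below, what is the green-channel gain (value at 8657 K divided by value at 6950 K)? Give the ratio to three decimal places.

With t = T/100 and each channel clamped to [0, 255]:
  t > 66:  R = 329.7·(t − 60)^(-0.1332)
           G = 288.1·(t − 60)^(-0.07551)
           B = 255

0.925

At 6950 K (t = 69.5):
  G = 288.1·(69.5 − 60)^(-0.07551) = 288.1·9.5^(-0.07551) = 288.1·0.84367 = 243.061.
At 8657 K (t = 86.57):
  G = 288.1·(86.57 − 60)^(-0.07551) = 288.1·26.57^(-0.07551) = 288.1·0.78063 = 224.899.
Gain = 224.899 / 243.061 = 0.9253 → 0.925.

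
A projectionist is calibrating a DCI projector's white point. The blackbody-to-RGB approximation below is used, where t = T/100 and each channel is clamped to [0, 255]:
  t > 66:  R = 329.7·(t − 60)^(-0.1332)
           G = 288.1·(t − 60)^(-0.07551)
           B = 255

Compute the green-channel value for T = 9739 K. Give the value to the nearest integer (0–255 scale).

t = 9739/100 = 97.39; the t > 66 branch applies.
G = 288.1·(97.39 − 60)^(-0.07551) = 288.1·37.39^(-0.07551) = 288.1·0.76075 = 219.172.
Rounded: 219.

219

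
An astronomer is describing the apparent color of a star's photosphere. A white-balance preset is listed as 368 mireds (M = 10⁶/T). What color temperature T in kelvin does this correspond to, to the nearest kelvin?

2717 K

T = 10⁶ / 368 = 2717.39 K → 2717 K.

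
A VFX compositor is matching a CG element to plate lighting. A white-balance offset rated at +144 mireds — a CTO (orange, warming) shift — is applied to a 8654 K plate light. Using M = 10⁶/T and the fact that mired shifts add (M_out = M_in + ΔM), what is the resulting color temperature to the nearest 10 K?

3850 K

M_in = 10⁶/8654 = 115.55 mireds.
M_out = 115.55 + (+144) = 259.55 mireds.
T_out = 10⁶/259.55 = 3852.8 K → 3850 K.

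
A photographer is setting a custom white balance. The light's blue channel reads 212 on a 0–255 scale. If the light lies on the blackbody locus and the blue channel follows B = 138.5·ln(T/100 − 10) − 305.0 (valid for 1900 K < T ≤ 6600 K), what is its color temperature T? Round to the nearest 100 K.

5200 K

ln(t − 10) = (212 + 305.0) / 138.5 = 3.7329.
t − 10 = e^3.7329 = 41.798, so t = 51.798.
T = 100·t = 5180 K → 5200 K to the nearest 100 K.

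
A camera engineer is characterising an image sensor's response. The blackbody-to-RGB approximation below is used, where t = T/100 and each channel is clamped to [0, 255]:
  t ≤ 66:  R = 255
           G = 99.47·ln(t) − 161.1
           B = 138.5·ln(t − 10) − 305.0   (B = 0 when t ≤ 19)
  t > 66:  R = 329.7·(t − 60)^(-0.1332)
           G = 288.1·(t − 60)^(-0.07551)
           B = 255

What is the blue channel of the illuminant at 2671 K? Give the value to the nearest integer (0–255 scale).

t = 2671/100 = 26.71; the t ≤ 66 branch applies.
B = 138.5·ln(26.71 − 10) − 305.0 = 138.5·ln 16.71 − 305.0 = 138.5·2.8160 − 305.0 = 85.017.
Rounded: 85.

85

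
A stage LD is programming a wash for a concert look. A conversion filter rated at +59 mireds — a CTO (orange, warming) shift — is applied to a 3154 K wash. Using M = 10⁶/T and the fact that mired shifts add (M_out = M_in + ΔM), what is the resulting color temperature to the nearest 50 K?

M_in = 10⁶/3154 = 317.06 mireds.
M_out = 317.06 + (+59) = 376.06 mireds.
T_out = 10⁶/376.06 = 2659.2 K → 2650 K.

2650 K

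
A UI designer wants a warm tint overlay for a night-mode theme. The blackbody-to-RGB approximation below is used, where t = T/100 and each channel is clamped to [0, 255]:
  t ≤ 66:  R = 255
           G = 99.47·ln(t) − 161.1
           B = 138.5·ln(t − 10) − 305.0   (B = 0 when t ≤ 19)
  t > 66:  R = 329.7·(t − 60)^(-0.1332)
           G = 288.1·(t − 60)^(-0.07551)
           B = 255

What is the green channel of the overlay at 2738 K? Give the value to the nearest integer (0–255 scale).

168

t = 2738/100 = 27.38; the t ≤ 66 branch applies.
G = 99.47·ln 27.38 − 161.1 = 99.47·3.3098 − 161.1 = 168.127.
Rounded: 168.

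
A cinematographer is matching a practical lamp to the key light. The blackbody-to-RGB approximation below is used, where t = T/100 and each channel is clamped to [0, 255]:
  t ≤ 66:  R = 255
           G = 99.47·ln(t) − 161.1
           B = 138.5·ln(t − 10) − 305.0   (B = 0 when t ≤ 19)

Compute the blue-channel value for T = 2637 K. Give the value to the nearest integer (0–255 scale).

82

t = 2637/100 = 26.37; the t ≤ 66 branch applies.
B = 138.5·ln(26.37 − 10) − 305.0 = 138.5·ln 16.37 − 305.0 = 138.5·2.7955 − 305.0 = 82.170.
Rounded: 82.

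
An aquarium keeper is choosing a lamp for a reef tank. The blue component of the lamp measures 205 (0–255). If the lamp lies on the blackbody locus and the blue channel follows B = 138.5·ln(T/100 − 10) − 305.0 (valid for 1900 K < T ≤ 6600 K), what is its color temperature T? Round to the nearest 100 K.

5000 K

ln(t − 10) = (205 + 305.0) / 138.5 = 3.6823.
t − 10 = e^3.6823 = 39.738, so t = 49.738.
T = 100·t = 4974 K → 5000 K to the nearest 100 K.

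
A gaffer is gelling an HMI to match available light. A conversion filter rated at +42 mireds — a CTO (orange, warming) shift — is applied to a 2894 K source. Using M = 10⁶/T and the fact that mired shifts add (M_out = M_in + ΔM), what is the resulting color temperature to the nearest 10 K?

2580 K

M_in = 10⁶/2894 = 345.54 mireds.
M_out = 345.54 + (+42) = 387.54 mireds.
T_out = 10⁶/387.54 = 2580.4 K → 2580 K.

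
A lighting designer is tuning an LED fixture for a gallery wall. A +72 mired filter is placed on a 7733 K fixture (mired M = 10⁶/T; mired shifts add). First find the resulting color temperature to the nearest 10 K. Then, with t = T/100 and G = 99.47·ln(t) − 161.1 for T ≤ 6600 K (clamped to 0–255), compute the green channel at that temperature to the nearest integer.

227

M_in = 10⁶/7733 = 129.32; M_out = 129.32 + (+72) = 201.32.
T_out = 10⁶/201.32 = 4967.3 K → 4970 K; t = 49.7.
G = 99.47·ln 49.7 − 161.1 = 99.47·3.9060 − 161.1 = 227.430.
Rounded: 227.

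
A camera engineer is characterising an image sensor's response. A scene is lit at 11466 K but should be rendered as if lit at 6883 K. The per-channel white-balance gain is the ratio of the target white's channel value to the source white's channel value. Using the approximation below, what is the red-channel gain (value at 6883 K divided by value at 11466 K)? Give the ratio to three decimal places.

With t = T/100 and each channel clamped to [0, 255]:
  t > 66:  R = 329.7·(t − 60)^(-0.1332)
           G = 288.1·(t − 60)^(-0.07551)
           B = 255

At 11466 K (t = 114.66):
  R = 329.7·(114.66 − 60)^(-0.1332) = 329.7·54.66^(-0.1332) = 329.7·0.58687 = 193.491.
At 6883 K (t = 68.83):
  R = 329.7·(68.83 − 60)^(-0.1332) = 329.7·8.83^(-0.1332) = 329.7·0.74817 = 246.670.
Gain = 246.670 / 193.491 = 1.2748 → 1.275.

1.275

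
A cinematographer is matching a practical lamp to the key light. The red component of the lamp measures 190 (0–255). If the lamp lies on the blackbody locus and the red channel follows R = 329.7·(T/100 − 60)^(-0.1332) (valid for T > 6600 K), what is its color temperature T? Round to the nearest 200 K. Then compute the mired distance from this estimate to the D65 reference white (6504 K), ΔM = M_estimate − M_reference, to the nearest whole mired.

(t − 60)^(-0.1332) = 190/329.7 = 0.57628.
t − 60 = 0.57628^(1/-0.1332) = 0.57628^(-7.508) = 62.667, so t = 122.667.
T = 100·t = 12267 K → 12200 K to the nearest 200 K.
M_estimate = 10⁶/12200 = 81.97; M_reference = 10⁶/6504 = 153.75.
ΔM = 81.97 − 153.75 = -71.78 → -72 mireds.

-72 mireds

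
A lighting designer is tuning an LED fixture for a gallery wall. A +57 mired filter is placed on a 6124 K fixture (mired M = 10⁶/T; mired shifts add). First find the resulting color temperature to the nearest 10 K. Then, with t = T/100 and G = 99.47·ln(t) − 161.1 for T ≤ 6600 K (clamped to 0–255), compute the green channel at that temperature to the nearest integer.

M_in = 10⁶/6124 = 163.29; M_out = 163.29 + (+57) = 220.29.
T_out = 10⁶/220.29 = 4539.4 K → 4540 K; t = 45.4.
G = 99.47·ln 45.4 − 161.1 = 99.47·3.8155 − 161.1 = 218.429.
Rounded: 218.

218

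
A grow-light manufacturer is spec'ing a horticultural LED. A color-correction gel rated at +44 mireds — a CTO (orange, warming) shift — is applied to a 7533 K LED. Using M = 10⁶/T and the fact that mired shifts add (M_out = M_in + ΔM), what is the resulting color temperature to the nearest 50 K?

5650 K

M_in = 10⁶/7533 = 132.75 mireds.
M_out = 132.75 + (+44) = 176.75 mireds.
T_out = 10⁶/176.75 = 5657.7 K → 5650 K.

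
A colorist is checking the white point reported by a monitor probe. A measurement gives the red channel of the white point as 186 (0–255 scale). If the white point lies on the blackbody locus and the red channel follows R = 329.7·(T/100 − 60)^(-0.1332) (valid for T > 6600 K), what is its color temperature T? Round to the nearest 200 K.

13400 K

(t − 60)^(-0.1332) = 186/329.7 = 0.56415.
t − 60 = 0.56415^(1/-0.1332) = 0.56415^(-7.508) = 73.521, so t = 133.521.
T = 100·t = 13352 K → 13400 K to the nearest 200 K.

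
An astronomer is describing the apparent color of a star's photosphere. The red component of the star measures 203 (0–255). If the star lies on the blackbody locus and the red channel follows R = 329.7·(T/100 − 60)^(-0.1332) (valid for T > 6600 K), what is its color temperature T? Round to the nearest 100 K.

(t − 60)^(-0.1332) = 203/329.7 = 0.61571.
t − 60 = 0.61571^(1/-0.1332) = 0.61571^(-7.508) = 38.129, so t = 98.129.
T = 100·t = 9813 K → 9800 K to the nearest 100 K.

9800 K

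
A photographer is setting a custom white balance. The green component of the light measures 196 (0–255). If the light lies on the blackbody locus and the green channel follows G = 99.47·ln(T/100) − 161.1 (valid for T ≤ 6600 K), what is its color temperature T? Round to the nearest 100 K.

3600 K

ln t = (196 + 161.1) / 99.47 = 3.5900.
t = e^3.5900 = 36.235.
T = 100·t = 3624 K → 3600 K to the nearest 100 K.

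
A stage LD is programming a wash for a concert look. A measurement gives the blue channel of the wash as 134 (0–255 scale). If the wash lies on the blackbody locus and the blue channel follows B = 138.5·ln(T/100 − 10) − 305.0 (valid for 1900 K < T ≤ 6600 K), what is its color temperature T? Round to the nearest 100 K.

3400 K

ln(t − 10) = (134 + 305.0) / 138.5 = 3.1697.
t − 10 = e^3.1697 = 23.800, so t = 33.800.
T = 100·t = 3380 K → 3400 K to the nearest 100 K.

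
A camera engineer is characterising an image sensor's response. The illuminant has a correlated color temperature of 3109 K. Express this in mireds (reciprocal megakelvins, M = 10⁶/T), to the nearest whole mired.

M = 10⁶ / 3109 = 321.647 → 322 mireds.

322 mireds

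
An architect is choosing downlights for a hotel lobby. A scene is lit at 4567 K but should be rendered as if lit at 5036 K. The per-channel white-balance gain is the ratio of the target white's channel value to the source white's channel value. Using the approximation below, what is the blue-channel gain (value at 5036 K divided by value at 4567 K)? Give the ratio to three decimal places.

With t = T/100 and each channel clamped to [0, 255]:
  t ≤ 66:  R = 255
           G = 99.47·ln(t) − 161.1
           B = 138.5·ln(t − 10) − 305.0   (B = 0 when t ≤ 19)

At 4567 K (t = 45.67):
  B = 138.5·ln(45.67 − 10) − 305.0 = 138.5·ln 35.67 − 305.0 = 138.5·3.5743 − 305.0 = 190.042.
At 5036 K (t = 50.36):
  B = 138.5·ln(50.36 − 10) − 305.0 = 138.5·ln 40.36 − 305.0 = 138.5·3.6978 − 305.0 = 207.151.
Gain = 207.151 / 190.042 = 1.0900 → 1.090.

1.090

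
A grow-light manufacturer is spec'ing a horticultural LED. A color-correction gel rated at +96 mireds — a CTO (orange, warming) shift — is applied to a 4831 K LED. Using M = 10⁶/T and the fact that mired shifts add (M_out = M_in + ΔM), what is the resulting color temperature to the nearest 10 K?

M_in = 10⁶/4831 = 207.00 mireds.
M_out = 207.00 + (+96) = 303.00 mireds.
T_out = 10⁶/303.00 = 3300.4 K → 3300 K.

3300 K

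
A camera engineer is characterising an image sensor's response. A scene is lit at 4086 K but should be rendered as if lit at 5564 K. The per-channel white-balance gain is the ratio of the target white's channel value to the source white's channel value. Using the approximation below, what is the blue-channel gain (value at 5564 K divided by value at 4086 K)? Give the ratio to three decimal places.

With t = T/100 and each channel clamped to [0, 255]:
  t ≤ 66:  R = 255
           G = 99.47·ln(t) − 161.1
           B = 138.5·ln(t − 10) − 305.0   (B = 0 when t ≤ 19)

1.319

At 4086 K (t = 40.86):
  B = 138.5·ln(40.86 − 10) − 305.0 = 138.5·ln 30.86 − 305.0 = 138.5·3.4295 − 305.0 = 169.980.
At 5564 K (t = 55.64):
  B = 138.5·ln(55.64 − 10) − 305.0 = 138.5·ln 45.64 − 305.0 = 138.5·3.8208 − 305.0 = 224.179.
Gain = 224.179 / 169.980 = 1.3189 → 1.319.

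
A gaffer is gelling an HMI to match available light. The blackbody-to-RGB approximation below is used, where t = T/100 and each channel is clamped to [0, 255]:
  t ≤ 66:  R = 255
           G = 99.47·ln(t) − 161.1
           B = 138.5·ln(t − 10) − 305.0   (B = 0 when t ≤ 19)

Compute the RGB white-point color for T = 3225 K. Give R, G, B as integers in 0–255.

t = 3225/100 = 32.25; the t ≤ 66 branch applies.
R = 255 by definition for t ≤ 66.
G = 99.47·ln 32.25 − 161.1 = 99.47·3.4735 − 161.1 = 184.411.
B = 138.5·ln(32.25 − 10) − 305.0 = 138.5·ln 22.25 − 305.0 = 138.5·3.1023 − 305.0 = 124.674.
Rounded: (255, 184, 125).

R=255, G=184, B=125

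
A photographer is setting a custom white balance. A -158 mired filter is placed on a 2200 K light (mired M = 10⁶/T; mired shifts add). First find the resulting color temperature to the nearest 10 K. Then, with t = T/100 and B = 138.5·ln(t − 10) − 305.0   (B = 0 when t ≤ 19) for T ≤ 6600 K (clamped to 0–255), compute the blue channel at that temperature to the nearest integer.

133

M_in = 10⁶/2200 = 454.55; M_out = 454.55 + (-158) = 296.55.
T_out = 10⁶/296.55 = 3372.2 K → 3370 K; t = 33.7.
B = 138.5·ln(33.7 − 10) − 305.0 = 138.5·ln 23.7 − 305.0 = 138.5·3.1655 − 305.0 = 133.418.
Rounded: 133.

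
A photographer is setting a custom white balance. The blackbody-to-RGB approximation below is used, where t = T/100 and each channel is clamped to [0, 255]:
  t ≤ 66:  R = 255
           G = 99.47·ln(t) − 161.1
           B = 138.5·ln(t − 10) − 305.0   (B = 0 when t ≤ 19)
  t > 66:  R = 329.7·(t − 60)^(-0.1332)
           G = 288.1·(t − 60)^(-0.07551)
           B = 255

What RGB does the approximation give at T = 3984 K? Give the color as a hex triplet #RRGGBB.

#FFCDA5

t = 3984/100 = 39.84; the t ≤ 66 branch applies.
R = 255 by definition for t ≤ 66.
G = 99.47·ln 39.84 − 161.1 = 99.47·3.6849 − 161.1 = 205.434.
B = 138.5·ln(39.84 − 10) − 305.0 = 138.5·ln 29.84 − 305.0 = 138.5·3.3958 − 305.0 = 165.325.
Rounded: (255, 205, 165).
In hex: #FFCDA5.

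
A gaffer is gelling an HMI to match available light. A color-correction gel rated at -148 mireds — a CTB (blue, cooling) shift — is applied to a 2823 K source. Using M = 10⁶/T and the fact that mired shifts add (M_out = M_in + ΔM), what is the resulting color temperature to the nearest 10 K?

4850 K

M_in = 10⁶/2823 = 354.23 mireds.
M_out = 354.23 + (-148) = 206.23 mireds.
T_out = 10⁶/206.23 = 4848.9 K → 4850 K.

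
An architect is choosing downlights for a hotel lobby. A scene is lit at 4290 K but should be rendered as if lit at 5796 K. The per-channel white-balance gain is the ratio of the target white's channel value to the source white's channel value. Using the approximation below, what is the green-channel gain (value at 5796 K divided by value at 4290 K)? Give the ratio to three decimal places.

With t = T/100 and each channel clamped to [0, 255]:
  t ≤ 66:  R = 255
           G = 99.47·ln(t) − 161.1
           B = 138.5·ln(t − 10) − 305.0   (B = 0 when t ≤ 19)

At 4290 K (t = 42.9):
  G = 99.47·ln 42.9 − 161.1 = 99.47·3.7589 − 161.1 = 212.795.
At 5796 K (t = 57.96):
  G = 99.47·ln 57.96 − 161.1 = 99.47·4.0598 − 161.1 = 242.724.
Gain = 242.724 / 212.795 = 1.1406 → 1.141.

1.141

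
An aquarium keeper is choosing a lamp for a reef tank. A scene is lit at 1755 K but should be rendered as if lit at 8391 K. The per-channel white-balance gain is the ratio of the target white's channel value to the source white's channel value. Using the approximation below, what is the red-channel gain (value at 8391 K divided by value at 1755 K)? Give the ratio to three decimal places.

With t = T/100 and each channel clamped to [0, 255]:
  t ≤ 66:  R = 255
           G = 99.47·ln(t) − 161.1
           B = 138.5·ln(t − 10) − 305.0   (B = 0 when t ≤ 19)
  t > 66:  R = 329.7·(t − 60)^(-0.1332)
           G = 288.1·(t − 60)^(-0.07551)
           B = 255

0.847

At 1755 K (t = 17.55):
  R = 255 by definition for t ≤ 66.
At 8391 K (t = 83.91):
  R = 329.7·(83.91 − 60)^(-0.1332) = 329.7·23.91^(-0.1332) = 329.7·0.65520 = 216.019.
Gain = 216.019 / 255.000 = 0.8471 → 0.847.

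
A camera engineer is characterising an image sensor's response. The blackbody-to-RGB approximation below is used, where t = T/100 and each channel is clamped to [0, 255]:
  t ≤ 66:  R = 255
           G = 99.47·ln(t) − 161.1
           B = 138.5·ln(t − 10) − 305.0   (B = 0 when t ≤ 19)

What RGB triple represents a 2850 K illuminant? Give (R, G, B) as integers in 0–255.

t = 2850/100 = 28.5; the t ≤ 66 branch applies.
R = 255 by definition for t ≤ 66.
G = 99.47·ln 28.5 − 161.1 = 99.47·3.3499 − 161.1 = 172.115.
B = 138.5·ln(28.5 − 10) − 305.0 = 138.5·ln 18.5 − 305.0 = 138.5·2.9178 − 305.0 = 99.111.
Rounded: (255, 172, 99).

(255, 172, 99)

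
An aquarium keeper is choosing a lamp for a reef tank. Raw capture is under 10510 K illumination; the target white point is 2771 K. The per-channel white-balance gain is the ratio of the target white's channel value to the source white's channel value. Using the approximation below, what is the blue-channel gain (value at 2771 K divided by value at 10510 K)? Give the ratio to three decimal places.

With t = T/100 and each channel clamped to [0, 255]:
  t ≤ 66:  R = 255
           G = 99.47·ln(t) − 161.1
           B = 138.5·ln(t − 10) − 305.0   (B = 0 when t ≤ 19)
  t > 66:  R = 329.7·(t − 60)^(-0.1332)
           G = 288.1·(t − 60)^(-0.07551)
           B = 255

0.365

At 10510 K (t = 105.1):
  B = 255 by definition for t > 66.
At 2771 K (t = 27.71):
  B = 138.5·ln(27.71 − 10) − 305.0 = 138.5·ln 17.71 − 305.0 = 138.5·2.8741 − 305.0 = 93.067.
Gain = 93.067 / 255.000 = 0.3650 → 0.365.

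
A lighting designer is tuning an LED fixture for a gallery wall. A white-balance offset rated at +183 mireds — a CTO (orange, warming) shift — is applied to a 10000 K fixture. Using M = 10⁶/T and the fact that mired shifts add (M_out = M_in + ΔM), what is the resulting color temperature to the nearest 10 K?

3530 K

M_in = 10⁶/10000 = 100.00 mireds.
M_out = 100.00 + (+183) = 283.00 mireds.
T_out = 10⁶/283.00 = 3533.6 K → 3530 K.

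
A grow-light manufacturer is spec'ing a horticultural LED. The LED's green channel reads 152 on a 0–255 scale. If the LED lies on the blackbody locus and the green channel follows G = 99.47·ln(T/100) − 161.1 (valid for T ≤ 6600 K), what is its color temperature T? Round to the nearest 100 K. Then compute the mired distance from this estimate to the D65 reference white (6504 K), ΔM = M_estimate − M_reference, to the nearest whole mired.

+281 mireds

ln t = (152 + 161.1) / 99.47 = 3.1477.
t = e^3.1477 = 23.282.
T = 100·t = 2328 K → 2300 K to the nearest 100 K.
M_estimate = 10⁶/2300 = 434.78; M_reference = 10⁶/6504 = 153.75.
ΔM = 434.78 − 153.75 = 281.03 → +281 mireds.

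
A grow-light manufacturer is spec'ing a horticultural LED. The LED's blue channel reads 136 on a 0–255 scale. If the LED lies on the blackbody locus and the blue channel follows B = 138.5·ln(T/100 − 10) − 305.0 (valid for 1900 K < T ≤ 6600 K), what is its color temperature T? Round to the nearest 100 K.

3400 K

ln(t − 10) = (136 + 305.0) / 138.5 = 3.1841.
t − 10 = e^3.1841 = 24.146, so t = 34.146.
T = 100·t = 3415 K → 3400 K to the nearest 100 K.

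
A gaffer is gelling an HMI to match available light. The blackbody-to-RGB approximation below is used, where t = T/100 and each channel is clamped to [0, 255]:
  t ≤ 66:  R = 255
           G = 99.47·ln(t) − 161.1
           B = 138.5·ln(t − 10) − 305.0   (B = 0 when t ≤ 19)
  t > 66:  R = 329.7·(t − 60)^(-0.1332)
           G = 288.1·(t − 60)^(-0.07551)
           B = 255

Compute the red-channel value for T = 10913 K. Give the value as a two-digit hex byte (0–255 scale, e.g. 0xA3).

t = 10913/100 = 109.13; the t > 66 branch applies.
R = 329.7·(109.13 − 60)^(-0.1332) = 329.7·49.13^(-0.1332) = 329.7·0.59527 = 196.260.
Rounded: 196; in hex, 0xC4.

0xC4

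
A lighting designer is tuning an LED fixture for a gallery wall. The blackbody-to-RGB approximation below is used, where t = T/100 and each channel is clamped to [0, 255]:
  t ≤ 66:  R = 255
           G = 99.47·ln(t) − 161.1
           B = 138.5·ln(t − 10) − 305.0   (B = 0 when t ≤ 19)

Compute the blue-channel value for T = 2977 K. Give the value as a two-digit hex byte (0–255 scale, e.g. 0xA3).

t = 2977/100 = 29.77; the t ≤ 66 branch applies.
B = 138.5·ln(29.77 − 10) − 305.0 = 138.5·ln 19.77 − 305.0 = 138.5·2.9842 − 305.0 = 108.307.
Rounded: 108; in hex, 0x6C.

0x6C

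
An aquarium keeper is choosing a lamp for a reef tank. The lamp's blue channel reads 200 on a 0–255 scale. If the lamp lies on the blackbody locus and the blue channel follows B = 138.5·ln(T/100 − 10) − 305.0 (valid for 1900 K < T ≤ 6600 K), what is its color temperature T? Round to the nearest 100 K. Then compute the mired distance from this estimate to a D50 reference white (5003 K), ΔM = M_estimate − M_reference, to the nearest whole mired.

+8 mireds

ln(t − 10) = (200 + 305.0) / 138.5 = 3.6462.
t − 10 = e^3.6462 = 38.329, so t = 48.329.
T = 100·t = 4833 K → 4800 K to the nearest 100 K.
M_estimate = 10⁶/4800 = 208.33; M_reference = 10⁶/5003 = 199.88.
ΔM = 208.33 − 199.88 = 8.45 → +8 mireds.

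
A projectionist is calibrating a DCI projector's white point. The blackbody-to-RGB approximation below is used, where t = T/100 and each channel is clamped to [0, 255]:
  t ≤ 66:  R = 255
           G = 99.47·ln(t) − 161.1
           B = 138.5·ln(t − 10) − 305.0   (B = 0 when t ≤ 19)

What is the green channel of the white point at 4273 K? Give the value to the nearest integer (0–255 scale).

212

t = 4273/100 = 42.73; the t ≤ 66 branch applies.
G = 99.47·ln 42.73 − 161.1 = 99.47·3.7549 − 161.1 = 212.400.
Rounded: 212.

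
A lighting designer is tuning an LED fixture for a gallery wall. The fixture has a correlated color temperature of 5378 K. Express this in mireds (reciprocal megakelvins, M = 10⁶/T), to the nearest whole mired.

186 mireds

M = 10⁶ / 5378 = 185.943 → 186 mireds.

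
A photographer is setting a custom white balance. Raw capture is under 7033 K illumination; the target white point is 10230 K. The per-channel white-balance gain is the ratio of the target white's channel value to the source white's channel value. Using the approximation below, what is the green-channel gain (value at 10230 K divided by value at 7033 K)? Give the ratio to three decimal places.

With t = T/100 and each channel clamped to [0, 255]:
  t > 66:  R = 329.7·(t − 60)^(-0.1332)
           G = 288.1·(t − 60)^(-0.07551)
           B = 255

At 7033 K (t = 70.33):
  G = 288.1·(70.33 − 60)^(-0.07551) = 288.1·10.33^(-0.07551) = 288.1·0.83835 = 241.529.
At 10230 K (t = 102.3):
  G = 288.1·(102.3 − 60)^(-0.07551) = 288.1·42.3^(-0.07551) = 288.1·0.75369 = 217.139.
Gain = 217.139 / 241.529 = 0.8990 → 0.899.

0.899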